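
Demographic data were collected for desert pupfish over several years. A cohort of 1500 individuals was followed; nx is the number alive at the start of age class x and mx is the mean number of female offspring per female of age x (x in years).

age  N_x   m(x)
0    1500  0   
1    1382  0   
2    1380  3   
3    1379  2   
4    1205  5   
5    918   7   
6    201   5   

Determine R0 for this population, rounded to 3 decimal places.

lx = nx/n0 = nx/1500: 1, 0.92133…, 0.92, 0.91933…, 0.80333…, 0.612, 0.134
lx·mx by age: 0, 0, 2.76, 1.838667…, 4.016667…, 4.284, 0.67
R0 = Σ lx·mx = 13.569333… → 13.569

13.569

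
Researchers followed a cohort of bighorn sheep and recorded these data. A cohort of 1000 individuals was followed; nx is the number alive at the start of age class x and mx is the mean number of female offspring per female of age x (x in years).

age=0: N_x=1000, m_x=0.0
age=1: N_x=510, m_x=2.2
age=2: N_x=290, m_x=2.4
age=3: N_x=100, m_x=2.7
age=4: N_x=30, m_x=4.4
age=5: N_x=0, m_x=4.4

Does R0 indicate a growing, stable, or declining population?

lx = nx/n0 = nx/1000: 1, 0.51, 0.29, 0.1, 0.03, 0
R0 = Σ lx·mx = 0 + 1.122 + 0.696 + 0.27 + 0.132 + 0 = 2.22
R0 > 1, so the population is growing.

growing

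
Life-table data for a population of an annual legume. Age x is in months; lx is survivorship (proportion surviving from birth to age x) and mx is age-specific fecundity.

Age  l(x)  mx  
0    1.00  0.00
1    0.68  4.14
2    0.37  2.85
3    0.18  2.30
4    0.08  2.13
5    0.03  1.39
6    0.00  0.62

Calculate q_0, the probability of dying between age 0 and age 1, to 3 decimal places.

q_0 = (l_0 − l_1) / l_0 = (1 − 0.68) / 1
     = 0.32 / 1 = 0.32 → 0.320

0.320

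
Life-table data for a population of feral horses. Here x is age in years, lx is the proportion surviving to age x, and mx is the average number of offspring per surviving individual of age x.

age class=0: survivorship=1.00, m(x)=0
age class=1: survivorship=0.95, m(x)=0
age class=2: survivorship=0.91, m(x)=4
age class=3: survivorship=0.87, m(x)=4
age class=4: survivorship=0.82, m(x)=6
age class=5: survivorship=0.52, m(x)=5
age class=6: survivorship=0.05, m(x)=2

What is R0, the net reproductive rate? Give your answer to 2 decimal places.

lx·mx by age: 0, 0, 3.64, 3.48, 4.92, 2.6, 0.1
R0 = Σ lx·mx = 14.74 → 14.74

14.74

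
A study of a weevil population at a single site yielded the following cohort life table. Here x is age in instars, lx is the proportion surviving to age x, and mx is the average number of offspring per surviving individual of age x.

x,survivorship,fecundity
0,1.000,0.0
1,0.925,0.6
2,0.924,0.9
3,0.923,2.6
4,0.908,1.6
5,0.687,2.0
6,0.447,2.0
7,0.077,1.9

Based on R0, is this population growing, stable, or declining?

R0 = Σ lx·mx = 0 + 0.555 + 0.8316 + 2.3998 + 1.4528 + 1.374 + 0.894 + 0.1463 = 7.6535
R0 > 1, so the population is growing.

growing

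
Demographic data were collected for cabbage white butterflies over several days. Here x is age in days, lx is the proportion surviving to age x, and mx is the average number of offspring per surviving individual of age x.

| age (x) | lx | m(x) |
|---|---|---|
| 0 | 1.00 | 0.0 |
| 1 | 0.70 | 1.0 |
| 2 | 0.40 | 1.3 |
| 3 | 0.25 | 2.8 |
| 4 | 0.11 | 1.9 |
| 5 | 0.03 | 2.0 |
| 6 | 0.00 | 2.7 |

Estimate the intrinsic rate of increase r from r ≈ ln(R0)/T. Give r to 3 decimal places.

R0 = Σ lx·mx = 0 + 0.7 + 0.52 + 0.7 + 0.209 + 0.06 + 0 = 2.189
Σ x·lx·mx = 4.976; T = 4.976/2.189 = 2.27318…
r ≈ ln(R0)/T = ln(2.189)/2.27318… = 0.34465… → 0.345

0.345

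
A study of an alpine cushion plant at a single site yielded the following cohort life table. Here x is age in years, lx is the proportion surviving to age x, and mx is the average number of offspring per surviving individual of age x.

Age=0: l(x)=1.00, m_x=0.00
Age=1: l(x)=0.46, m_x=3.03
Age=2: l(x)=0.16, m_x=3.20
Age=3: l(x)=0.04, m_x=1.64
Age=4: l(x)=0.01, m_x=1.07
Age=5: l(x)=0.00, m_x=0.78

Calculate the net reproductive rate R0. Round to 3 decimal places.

1.982

lx·mx by age: 0, 1.3938, 0.512, 0.0656, 0.0107, 0
R0 = Σ lx·mx = 1.9821 → 1.982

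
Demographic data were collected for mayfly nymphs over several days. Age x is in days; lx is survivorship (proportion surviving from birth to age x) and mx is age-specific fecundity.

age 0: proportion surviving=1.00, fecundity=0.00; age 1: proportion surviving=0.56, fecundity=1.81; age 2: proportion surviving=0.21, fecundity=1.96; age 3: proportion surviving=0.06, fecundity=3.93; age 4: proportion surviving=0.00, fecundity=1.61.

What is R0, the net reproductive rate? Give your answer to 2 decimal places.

1.66

lx·mx by age: 0, 1.0136, 0.4116, 0.2358, 0
R0 = Σ lx·mx = 1.661 → 1.66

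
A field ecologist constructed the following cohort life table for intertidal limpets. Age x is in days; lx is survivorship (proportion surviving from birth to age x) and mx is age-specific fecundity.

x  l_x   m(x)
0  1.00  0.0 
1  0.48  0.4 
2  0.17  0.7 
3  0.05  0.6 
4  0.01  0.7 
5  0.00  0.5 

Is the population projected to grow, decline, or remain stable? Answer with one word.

declining

R0 = Σ lx·mx = 0 + 0.192 + 0.119 + 0.03 + 0.007 + 0 = 0.348
R0 < 1, so the population is declining.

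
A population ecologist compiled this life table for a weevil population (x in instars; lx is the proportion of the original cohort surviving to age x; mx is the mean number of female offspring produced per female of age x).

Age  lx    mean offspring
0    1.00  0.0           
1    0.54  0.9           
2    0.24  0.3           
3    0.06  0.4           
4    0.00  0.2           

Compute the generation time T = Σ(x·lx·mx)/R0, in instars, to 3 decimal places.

1.206

lx·mx: 0, 0.486, 0.072, 0.024, 0 → R0 = 0.582
x·lx·mx: 0, 0.486, 0.144, 0.072, 0 → Σ = 0.702
T = 0.702 / 0.582 = 1.206186… → 1.206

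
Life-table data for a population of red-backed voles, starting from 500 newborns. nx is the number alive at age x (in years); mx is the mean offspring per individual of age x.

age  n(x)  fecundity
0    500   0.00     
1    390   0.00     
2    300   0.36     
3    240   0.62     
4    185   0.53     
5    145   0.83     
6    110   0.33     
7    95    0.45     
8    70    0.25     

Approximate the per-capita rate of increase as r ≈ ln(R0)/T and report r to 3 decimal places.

lx = nx/n0 = nx/500: 1, 0.78, 0.6, 0.48, 0.37, 0.29, 0.22, 0.19, 0.14
R0 = Σ lx·mx = 0 + 0 + 0.216 + 0.2976 + 0.1961 + 0.2407 + 0.0726 + 0.0855 + 0.035 = 1.1435
Σ x·lx·mx = 4.6268; T = 4.6268/1.1435 = 4.04617…
r ≈ ln(R0)/T = ln(1.1435)/4.04617… = 0.03314… → 0.033

0.033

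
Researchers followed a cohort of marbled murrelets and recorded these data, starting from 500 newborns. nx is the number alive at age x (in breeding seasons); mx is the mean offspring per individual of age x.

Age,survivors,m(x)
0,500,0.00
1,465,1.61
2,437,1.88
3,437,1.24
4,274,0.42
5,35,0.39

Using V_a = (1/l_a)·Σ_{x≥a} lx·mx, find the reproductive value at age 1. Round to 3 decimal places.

4.819

lx = nx/n0 = nx/500: 1, 0.93, 0.874, 0.874, 0.548, 0.07
lx·mx for x ≥ 1: 1.4973, 1.64312, 1.08376, 0.23016, 0.0273 → sum = 4.48164
V_1 = 4.48164 / l_1 = 4.48164 / 0.93 = 4.818968… → 4.819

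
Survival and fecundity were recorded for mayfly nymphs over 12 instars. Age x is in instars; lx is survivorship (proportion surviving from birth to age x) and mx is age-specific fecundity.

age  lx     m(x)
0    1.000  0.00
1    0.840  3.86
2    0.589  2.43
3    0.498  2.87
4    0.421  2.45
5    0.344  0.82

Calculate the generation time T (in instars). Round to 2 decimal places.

2.15

lx·mx: 0, 3.2424, 1.43127, 1.42926, 1.03145, 0.28208 → R0 = 7.41646
x·lx·mx: 0, 3.2424, 2.86254, 4.28778, 4.1258, 1.4104 → Σ = 15.92892
T = 15.92892 / 7.41646 = 2.147779… → 2.15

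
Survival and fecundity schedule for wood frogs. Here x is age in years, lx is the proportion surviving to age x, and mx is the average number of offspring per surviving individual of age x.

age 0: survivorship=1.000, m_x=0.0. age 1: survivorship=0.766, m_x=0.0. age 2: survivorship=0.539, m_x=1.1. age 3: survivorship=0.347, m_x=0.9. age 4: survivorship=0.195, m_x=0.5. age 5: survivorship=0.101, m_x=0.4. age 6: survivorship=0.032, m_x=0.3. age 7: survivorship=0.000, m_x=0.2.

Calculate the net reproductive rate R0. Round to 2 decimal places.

lx·mx by age: 0, 0, 0.5929, 0.3123, 0.0975, 0.0404, 0.0096, 0
R0 = Σ lx·mx = 1.0527 → 1.05

1.05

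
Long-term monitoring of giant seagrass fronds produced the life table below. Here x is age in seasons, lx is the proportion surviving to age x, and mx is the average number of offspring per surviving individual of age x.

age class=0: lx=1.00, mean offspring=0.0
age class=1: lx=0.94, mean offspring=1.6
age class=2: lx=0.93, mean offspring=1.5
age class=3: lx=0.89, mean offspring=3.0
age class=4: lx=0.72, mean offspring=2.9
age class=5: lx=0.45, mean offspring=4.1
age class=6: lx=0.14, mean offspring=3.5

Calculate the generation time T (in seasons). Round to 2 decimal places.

lx·mx: 0, 1.504, 1.395, 2.67, 2.088, 1.845, 0.49 → R0 = 9.992
x·lx·mx: 0, 1.504, 2.79, 8.01, 8.352, 9.225, 2.94 → Σ = 32.821
T = 32.821 / 9.992 = 3.284728… → 3.28

3.28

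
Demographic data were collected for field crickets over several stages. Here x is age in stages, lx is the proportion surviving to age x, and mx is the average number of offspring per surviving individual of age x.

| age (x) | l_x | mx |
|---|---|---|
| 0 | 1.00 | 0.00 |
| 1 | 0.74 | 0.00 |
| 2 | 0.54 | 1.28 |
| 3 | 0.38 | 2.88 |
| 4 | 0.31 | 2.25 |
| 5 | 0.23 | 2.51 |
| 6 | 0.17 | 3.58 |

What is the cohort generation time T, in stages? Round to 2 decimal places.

3.81

lx·mx: 0, 0, 0.6912, 1.0944, 0.6975, 0.5773, 0.6086 → R0 = 3.669
x·lx·mx: 0, 0, 1.3824, 3.2832, 2.79, 2.8865, 3.6516 → Σ = 13.9937
T = 13.9937 / 3.669 = 3.814037… → 3.81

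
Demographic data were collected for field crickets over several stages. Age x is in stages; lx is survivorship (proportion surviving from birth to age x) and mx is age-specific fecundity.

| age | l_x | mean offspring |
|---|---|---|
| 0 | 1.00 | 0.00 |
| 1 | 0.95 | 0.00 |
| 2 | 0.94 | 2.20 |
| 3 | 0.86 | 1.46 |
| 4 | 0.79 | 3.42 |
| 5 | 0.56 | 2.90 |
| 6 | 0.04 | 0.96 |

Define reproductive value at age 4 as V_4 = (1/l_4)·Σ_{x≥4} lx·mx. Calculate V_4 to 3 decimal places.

5.524

lx·mx for x ≥ 4: 2.7018, 1.624, 0.0384 → sum = 4.3642
V_4 = 4.3642 / l_4 = 4.3642 / 0.79 = 5.524304… → 5.524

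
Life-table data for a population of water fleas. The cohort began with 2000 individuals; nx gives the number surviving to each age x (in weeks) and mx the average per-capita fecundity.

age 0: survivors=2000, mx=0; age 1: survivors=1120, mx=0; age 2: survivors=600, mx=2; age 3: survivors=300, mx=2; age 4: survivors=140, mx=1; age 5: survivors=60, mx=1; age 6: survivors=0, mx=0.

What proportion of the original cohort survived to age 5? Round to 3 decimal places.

l_5 = n_5/n_0 = 60/2000 = 0.03 → 0.030

0.030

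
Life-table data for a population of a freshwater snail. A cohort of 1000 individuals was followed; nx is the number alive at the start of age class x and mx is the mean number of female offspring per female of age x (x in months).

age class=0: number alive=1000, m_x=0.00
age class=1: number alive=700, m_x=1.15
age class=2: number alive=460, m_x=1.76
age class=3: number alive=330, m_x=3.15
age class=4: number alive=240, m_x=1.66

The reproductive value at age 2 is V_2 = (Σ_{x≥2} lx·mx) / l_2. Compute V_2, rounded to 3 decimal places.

lx = nx/n0 = nx/1000: 1, 0.7, 0.46, 0.33, 0.24
lx·mx for x ≥ 2: 0.8096, 1.0395, 0.3984 → sum = 2.2475
V_2 = 2.2475 / l_2 = 2.2475 / 0.46 = 4.88587… → 4.886

4.886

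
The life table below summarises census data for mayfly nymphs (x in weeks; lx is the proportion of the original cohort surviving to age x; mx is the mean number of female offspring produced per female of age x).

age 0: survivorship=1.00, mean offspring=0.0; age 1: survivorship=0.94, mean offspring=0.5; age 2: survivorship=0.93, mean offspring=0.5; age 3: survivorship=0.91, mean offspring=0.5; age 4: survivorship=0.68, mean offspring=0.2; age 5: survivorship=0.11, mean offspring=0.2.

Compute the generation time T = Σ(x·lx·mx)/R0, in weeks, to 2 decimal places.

2.21

lx·mx: 0, 0.47, 0.465, 0.455, 0.136, 0.022 → R0 = 1.548
x·lx·mx: 0, 0.47, 0.93, 1.365, 0.544, 0.11 → Σ = 3.419
T = 3.419 / 1.548 = 2.208656… → 2.21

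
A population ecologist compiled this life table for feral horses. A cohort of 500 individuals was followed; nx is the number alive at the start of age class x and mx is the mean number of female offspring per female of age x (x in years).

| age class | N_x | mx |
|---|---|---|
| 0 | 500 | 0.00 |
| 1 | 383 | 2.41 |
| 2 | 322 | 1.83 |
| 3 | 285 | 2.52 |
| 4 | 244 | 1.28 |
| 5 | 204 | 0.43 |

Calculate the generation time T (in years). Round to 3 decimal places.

lx = nx/n0 = nx/500: 1, 0.766, 0.644, 0.57, 0.488, 0.408
lx·mx: 0, 1.84606, 1.17852, 1.4364, 0.62464, 0.17544 → R0 = 5.26106
x·lx·mx: 0, 1.84606, 2.35704, 4.3092, 2.49856, 0.8772 → Σ = 11.88806
T = 11.88806 / 5.26106 = 2.259632… → 2.260

2.260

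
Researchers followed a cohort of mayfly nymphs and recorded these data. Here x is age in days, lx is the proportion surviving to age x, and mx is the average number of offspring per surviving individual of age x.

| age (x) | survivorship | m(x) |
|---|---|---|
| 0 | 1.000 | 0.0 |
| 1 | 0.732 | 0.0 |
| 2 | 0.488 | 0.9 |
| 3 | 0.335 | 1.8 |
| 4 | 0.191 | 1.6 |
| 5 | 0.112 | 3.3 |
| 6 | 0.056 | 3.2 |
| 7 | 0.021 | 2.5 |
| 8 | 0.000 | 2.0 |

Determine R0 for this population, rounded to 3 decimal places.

lx·mx by age: 0, 0, 0.4392, 0.603, 0.3056, 0.3696, 0.1792, 0.0525, 0
R0 = Σ lx·mx = 1.9491 → 1.949

1.949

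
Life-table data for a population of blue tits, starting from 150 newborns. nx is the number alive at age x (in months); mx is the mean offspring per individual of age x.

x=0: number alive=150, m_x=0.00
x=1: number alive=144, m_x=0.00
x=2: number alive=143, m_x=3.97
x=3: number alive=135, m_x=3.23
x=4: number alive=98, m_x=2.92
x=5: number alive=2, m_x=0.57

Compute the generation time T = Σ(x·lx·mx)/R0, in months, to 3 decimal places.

2.784

lx = nx/n0 = nx/150: 1, 0.96, 0.95333…, 0.9, 0.65333…, 0.01333…
lx·mx: 0, 0, 3.784733…, 2.907, 1.907733…, 0.0076… → R0 = 8.607067…
x·lx·mx: 0, 0, 7.569467…, 8.721, 7.630933…, 0.038… → Σ = 23.9594…
T = 23.9594… / 8.607067… = 2.783689… → 2.784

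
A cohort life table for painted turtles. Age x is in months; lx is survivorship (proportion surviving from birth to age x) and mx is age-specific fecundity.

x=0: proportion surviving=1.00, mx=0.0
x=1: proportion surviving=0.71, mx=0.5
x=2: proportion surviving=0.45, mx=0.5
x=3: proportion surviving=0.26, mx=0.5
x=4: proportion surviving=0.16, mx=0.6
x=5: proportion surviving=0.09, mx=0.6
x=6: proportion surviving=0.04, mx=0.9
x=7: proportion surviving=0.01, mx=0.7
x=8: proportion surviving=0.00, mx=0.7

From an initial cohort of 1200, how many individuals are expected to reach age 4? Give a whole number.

192

Expected survivors = N0 · l_4 = 1200 × 0.16 = 192 → 192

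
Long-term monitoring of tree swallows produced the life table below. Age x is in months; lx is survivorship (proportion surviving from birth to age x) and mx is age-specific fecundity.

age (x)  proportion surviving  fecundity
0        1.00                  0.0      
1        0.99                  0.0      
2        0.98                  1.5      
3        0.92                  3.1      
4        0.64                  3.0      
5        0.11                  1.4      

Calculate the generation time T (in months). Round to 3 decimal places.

3.119

lx·mx: 0, 0, 1.47, 2.852, 1.92, 0.154 → R0 = 6.396
x·lx·mx: 0, 0, 2.94, 8.556, 7.68, 0.77 → Σ = 19.946
T = 19.946 / 6.396 = 3.118512… → 3.119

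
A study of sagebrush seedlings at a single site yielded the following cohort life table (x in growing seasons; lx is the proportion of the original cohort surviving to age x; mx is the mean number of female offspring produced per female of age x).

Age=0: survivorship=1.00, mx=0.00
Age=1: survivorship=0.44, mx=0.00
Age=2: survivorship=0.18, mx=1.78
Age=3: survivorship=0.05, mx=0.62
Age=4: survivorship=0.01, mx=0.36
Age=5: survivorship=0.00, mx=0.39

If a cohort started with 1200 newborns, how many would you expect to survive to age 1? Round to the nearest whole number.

528

Expected survivors = N0 · l_1 = 1200 × 0.44 = 528 → 528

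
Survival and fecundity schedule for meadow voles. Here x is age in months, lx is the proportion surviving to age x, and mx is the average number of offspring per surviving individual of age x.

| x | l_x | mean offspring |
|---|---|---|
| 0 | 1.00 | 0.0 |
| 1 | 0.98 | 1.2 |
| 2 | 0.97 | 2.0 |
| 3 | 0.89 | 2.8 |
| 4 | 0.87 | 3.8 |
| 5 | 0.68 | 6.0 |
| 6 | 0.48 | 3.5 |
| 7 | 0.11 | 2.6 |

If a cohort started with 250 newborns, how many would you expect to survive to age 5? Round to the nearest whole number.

Expected survivors = N0 · l_5 = 250 × 0.68 = 170 → 170

170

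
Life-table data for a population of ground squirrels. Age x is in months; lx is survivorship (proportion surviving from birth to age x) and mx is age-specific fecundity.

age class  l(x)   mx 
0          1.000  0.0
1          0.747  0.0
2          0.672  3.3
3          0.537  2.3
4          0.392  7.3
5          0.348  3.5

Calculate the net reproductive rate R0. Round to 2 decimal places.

7.53

lx·mx by age: 0, 0, 2.2176, 1.2351, 2.8616, 1.218
R0 = Σ lx·mx = 7.5323 → 7.53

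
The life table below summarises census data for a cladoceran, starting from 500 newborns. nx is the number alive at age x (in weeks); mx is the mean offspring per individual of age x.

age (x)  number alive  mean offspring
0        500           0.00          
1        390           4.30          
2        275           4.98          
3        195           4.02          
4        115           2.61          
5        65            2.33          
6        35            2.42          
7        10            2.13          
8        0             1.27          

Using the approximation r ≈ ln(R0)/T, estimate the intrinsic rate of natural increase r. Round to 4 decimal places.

lx = nx/n0 = nx/500: 1, 0.78, 0.55, 0.39, 0.23, 0.13, 0.07, 0.02, 0
R0 = Σ lx·mx = 0 + 3.354 + 2.739 + 1.5678 + 0.6003 + 0.3029 + 0.1694 + 0.0426 + 0 = 8.776
Σ x·lx·mx = 18.7657; T = 18.7657/8.776 = 2.1383…
r ≈ ln(R0)/T = ln(8.776)/2.1383… = 1.015771… → 1.0158

1.0158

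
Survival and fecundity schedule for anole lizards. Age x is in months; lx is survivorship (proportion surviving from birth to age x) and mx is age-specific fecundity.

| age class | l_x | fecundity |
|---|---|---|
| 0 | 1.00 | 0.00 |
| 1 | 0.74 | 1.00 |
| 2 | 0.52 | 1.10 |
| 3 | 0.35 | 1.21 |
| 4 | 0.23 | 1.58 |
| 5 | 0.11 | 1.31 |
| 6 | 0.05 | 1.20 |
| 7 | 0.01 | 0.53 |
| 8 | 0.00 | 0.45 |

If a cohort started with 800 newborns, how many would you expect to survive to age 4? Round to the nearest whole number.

184

Expected survivors = N0 · l_4 = 800 × 0.23 = 184 → 184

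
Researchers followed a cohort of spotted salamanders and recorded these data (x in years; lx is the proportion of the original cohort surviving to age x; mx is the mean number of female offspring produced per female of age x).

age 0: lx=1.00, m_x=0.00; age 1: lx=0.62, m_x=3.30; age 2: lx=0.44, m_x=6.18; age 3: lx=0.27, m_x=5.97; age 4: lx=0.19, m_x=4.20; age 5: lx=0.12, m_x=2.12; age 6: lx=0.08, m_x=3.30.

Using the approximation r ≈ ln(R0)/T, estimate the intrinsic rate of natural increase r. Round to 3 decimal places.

0.855

R0 = Σ lx·mx = 0 + 2.046 + 2.7192 + 1.6119 + 0.798 + 0.2544 + 0.264 = 7.6935
Σ x·lx·mx = 18.3681; T = 18.3681/7.6935 = 2.38748…
r ≈ ln(R0)/T = ln(7.6935)/2.38748… = 0.85461… → 0.855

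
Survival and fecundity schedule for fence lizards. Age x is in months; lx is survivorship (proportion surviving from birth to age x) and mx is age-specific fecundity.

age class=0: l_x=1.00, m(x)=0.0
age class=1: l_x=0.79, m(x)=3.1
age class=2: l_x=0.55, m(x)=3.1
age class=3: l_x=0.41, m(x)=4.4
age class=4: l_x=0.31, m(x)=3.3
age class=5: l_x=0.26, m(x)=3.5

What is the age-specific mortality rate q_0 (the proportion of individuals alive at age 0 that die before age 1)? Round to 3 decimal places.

q_0 = (l_0 − l_1) / l_0 = (1 − 0.79) / 1
     = 0.21 / 1 = 0.21 → 0.210

0.210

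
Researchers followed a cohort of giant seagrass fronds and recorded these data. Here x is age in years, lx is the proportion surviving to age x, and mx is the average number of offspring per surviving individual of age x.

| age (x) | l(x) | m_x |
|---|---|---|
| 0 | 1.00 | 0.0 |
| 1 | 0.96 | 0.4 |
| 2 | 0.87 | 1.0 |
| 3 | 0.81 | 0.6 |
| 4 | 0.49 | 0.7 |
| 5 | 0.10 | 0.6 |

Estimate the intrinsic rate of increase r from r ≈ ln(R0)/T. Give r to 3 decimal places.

0.311

R0 = Σ lx·mx = 0 + 0.384 + 0.87 + 0.486 + 0.343 + 0.06 = 2.143
Σ x·lx·mx = 5.254; T = 5.254/2.143 = 2.4517…
r ≈ ln(R0)/T = ln(2.143)/2.4517… = 0.31089… → 0.311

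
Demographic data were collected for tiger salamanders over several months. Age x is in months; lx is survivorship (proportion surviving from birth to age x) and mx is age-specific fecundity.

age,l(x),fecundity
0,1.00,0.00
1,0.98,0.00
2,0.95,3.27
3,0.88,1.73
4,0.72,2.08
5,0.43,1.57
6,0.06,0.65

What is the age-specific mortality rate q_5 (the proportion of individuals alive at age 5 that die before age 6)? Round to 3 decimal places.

q_5 = (l_5 − l_6) / l_5 = (0.43 − 0.06) / 0.43
     = 0.37 / 0.43 = 0.860465… → 0.860

0.860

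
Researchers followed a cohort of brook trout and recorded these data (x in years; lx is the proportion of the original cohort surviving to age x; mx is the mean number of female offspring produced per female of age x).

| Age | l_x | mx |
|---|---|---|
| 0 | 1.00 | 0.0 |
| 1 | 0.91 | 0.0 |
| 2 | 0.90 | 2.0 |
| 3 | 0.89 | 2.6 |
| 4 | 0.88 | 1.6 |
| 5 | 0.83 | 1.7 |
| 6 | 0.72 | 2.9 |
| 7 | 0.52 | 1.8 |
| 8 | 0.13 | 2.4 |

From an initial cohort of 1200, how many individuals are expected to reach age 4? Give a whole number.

1056

Expected survivors = N0 · l_4 = 1200 × 0.88 = 1056 → 1056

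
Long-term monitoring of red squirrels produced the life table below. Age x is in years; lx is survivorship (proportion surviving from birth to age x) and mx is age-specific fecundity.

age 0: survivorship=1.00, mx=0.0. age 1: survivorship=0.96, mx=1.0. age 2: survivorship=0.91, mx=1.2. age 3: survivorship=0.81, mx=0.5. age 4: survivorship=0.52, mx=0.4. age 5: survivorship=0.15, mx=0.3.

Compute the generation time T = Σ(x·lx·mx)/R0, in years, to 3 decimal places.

lx·mx: 0, 0.96, 1.092, 0.405, 0.208, 0.045 → R0 = 2.71
x·lx·mx: 0, 0.96, 2.184, 1.215, 0.832, 0.225 → Σ = 5.416
T = 5.416 / 2.71 = 1.998524… → 1.999

1.999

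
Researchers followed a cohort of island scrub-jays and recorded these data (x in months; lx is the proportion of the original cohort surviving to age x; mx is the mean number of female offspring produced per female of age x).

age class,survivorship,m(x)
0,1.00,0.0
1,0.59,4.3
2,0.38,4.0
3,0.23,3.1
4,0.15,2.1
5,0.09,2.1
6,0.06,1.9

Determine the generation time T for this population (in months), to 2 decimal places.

lx·mx: 0, 2.537, 1.52, 0.713, 0.315, 0.189, 0.114 → R0 = 5.388
x·lx·mx: 0, 2.537, 3.04, 2.139, 1.26, 0.945, 0.684 → Σ = 10.605
T = 10.605 / 5.388 = 1.968263… → 1.97

1.97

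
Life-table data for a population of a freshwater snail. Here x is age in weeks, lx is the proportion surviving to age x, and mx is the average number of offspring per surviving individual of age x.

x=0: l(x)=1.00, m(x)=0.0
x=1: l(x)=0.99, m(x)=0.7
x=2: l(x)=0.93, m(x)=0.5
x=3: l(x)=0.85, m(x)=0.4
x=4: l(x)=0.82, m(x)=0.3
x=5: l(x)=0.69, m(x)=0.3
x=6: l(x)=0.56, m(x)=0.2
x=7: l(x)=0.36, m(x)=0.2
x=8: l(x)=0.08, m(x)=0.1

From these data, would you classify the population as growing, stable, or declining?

R0 = Σ lx·mx = 0 + 0.693 + 0.465 + 0.34 + 0.246 + 0.207 + 0.112 + 0.072 + 0.008 = 2.143
R0 > 1, so the population is growing.

growing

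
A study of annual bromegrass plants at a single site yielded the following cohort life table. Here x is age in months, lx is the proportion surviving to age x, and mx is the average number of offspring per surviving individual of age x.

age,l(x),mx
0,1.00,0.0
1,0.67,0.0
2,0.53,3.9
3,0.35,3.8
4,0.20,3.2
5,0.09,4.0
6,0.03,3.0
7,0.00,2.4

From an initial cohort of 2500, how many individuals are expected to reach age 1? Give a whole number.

1675

Expected survivors = N0 · l_1 = 2500 × 0.67 = 1675 → 1675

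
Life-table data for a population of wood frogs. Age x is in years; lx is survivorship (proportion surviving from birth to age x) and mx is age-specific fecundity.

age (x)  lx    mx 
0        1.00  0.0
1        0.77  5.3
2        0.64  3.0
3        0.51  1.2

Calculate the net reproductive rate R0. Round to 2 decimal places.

lx·mx by age: 0, 4.081, 1.92, 0.612
R0 = Σ lx·mx = 6.613 → 6.61

6.61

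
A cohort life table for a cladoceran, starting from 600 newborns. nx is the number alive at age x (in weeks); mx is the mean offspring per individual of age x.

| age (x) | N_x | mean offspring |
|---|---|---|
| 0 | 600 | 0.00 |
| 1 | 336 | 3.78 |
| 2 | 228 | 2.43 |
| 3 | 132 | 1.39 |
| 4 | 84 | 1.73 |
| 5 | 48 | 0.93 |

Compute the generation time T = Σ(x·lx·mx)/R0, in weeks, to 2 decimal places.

1.70

lx = nx/n0 = nx/600: 1, 0.56, 0.38, 0.22, 0.14, 0.08
lx·mx: 0, 2.1168, 0.9234, 0.3058, 0.2422, 0.0744 → R0 = 3.6626
x·lx·mx: 0, 2.1168, 1.8468, 0.9174, 0.9688, 0.372 → Σ = 6.2218
T = 6.2218 / 3.6626 = 1.698739… → 1.70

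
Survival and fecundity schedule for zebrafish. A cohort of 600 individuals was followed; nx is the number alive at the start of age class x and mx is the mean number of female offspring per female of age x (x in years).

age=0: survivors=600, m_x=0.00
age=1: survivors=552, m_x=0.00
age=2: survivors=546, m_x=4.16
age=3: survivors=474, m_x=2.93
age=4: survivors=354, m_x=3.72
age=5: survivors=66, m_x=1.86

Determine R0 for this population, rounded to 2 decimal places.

lx = nx/n0 = nx/600: 1, 0.92, 0.91, 0.79, 0.59, 0.11
lx·mx by age: 0, 0, 3.7856, 2.3147, 2.1948, 0.2046
R0 = Σ lx·mx = 8.4997 → 8.50

8.50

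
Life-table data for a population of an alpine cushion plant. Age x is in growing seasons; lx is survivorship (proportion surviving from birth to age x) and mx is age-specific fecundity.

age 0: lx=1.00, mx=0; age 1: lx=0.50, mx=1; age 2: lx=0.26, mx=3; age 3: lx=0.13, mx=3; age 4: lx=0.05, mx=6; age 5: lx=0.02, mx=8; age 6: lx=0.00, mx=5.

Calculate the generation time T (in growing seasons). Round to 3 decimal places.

2.455

lx·mx: 0, 0.5, 0.78, 0.39, 0.3, 0.16, 0 → R0 = 2.13
x·lx·mx: 0, 0.5, 1.56, 1.17, 1.2, 0.8, 0 → Σ = 5.23
T = 5.23 / 2.13 = 2.455399… → 2.455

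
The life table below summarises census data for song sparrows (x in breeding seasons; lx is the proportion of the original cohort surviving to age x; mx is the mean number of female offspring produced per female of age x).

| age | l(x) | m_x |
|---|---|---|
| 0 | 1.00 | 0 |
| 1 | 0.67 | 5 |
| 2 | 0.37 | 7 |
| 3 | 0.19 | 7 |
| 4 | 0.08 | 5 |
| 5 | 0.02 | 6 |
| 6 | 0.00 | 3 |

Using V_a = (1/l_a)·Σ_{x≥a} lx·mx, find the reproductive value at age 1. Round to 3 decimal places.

lx·mx for x ≥ 1: 3.35, 2.59, 1.33, 0.4, 0.12, 0 → sum = 7.79
V_1 = 7.79 / l_1 = 7.79 / 0.67 = 11.626866… → 11.627

11.627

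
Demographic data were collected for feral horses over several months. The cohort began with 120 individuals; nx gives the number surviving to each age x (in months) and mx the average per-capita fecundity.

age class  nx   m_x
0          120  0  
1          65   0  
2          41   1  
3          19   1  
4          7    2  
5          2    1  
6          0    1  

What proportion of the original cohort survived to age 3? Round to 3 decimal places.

0.158

l_3 = n_3/n_0 = 19/120 = 0.158333… → 0.158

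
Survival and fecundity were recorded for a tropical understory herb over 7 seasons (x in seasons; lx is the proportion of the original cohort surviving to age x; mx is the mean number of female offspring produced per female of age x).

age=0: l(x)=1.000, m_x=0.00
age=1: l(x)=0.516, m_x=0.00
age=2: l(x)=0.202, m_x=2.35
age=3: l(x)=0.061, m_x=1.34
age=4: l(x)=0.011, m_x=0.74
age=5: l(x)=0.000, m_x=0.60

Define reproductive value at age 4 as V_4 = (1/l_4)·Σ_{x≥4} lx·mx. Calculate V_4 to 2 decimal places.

lx·mx for x ≥ 4: 0.00814, 0 → sum = 0.00814
V_4 = 0.00814 / l_4 = 0.00814 / 0.011 = 0.74 → 0.74

0.74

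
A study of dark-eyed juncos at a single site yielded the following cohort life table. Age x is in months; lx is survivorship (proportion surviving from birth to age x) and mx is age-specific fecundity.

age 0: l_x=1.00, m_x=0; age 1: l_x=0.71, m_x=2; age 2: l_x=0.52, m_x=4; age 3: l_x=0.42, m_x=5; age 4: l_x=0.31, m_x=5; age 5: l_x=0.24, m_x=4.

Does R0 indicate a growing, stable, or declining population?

R0 = Σ lx·mx = 0 + 1.42 + 2.08 + 2.1 + 1.55 + 0.96 = 8.11
R0 > 1, so the population is growing.

growing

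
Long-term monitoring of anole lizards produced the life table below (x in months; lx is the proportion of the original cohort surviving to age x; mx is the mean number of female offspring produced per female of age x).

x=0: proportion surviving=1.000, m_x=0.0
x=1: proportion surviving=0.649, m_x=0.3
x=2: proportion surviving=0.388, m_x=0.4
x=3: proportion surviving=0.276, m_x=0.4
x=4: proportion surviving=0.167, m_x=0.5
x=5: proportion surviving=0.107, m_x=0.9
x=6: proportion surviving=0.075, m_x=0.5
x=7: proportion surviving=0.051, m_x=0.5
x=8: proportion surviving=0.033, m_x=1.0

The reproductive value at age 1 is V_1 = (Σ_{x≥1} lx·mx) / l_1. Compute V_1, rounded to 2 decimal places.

lx·mx for x ≥ 1: 0.1947, 0.1552, 0.1104, 0.0835, 0.0963, 0.0375, 0.0255, 0.033 → sum = 0.7361
V_1 = 0.7361 / l_1 = 0.7361 / 0.649 = 1.134206… → 1.13

1.13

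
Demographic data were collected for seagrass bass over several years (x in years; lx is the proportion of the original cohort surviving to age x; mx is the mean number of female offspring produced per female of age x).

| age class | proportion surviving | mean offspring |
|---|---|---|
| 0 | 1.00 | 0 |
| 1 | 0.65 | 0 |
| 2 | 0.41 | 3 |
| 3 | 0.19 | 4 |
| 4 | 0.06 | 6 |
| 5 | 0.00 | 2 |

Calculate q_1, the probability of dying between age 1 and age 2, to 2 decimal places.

0.37

q_1 = (l_1 − l_2) / l_1 = (0.65 − 0.41) / 0.65
     = 0.24 / 0.65 = 0.369231… → 0.37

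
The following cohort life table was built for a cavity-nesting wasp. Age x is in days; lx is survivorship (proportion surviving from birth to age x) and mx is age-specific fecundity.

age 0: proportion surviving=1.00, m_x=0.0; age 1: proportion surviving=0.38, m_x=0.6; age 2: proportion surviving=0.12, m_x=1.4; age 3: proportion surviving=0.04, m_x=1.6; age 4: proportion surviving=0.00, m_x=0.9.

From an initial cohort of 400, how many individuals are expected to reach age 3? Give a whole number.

Expected survivors = N0 · l_3 = 400 × 0.04 = 16 → 16

16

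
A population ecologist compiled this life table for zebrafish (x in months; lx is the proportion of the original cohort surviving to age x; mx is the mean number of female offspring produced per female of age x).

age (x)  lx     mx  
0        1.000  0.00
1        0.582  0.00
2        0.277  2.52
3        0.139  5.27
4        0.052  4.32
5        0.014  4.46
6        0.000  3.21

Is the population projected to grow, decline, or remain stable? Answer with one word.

growing

R0 = Σ lx·mx = 0 + 0 + 0.69804 + 0.73253 + 0.22464 + 0.06244 + 0 = 1.71765
R0 > 1, so the population is growing.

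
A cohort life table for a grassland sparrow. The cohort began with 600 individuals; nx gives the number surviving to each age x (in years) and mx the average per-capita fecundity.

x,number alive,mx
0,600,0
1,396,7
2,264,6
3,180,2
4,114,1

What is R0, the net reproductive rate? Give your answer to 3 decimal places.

8.050

lx = nx/n0 = nx/600: 1, 0.66, 0.44, 0.3, 0.19
lx·mx by age: 0, 4.62, 2.64, 0.6, 0.19
R0 = Σ lx·mx = 8.05 → 8.050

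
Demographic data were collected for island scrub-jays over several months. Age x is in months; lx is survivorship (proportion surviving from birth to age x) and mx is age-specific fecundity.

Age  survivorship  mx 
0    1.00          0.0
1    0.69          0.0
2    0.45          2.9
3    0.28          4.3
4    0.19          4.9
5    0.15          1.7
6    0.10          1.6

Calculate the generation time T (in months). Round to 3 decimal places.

3.160

lx·mx: 0, 0, 1.305, 1.204, 0.931, 0.255, 0.16 → R0 = 3.855
x·lx·mx: 0, 0, 2.61, 3.612, 3.724, 1.275, 0.96 → Σ = 12.181
T = 12.181 / 3.855 = 3.159792… → 3.160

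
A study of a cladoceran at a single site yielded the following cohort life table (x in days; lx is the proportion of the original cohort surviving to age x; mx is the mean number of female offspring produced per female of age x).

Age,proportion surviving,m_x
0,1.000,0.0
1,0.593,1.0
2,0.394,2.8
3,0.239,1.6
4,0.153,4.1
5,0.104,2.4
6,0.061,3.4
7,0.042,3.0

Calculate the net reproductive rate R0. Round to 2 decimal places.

3.29

lx·mx by age: 0, 0.593, 1.1032, 0.3824, 0.6273, 0.2496, 0.2074, 0.126
R0 = Σ lx·mx = 3.2889 → 3.29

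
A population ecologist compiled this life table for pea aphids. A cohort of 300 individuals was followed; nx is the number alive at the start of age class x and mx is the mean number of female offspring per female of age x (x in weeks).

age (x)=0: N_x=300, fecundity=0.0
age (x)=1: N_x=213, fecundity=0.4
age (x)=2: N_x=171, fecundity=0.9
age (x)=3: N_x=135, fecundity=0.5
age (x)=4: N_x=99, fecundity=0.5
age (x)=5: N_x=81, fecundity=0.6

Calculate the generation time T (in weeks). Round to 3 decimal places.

lx = nx/n0 = nx/300: 1, 0.71, 0.57, 0.45, 0.33, 0.27
lx·mx: 0, 0.284, 0.513, 0.225, 0.165, 0.162 → R0 = 1.349
x·lx·mx: 0, 0.284, 1.026, 0.675, 0.66, 0.81 → Σ = 3.455
T = 3.455 / 1.349 = 2.561156… → 2.561

2.561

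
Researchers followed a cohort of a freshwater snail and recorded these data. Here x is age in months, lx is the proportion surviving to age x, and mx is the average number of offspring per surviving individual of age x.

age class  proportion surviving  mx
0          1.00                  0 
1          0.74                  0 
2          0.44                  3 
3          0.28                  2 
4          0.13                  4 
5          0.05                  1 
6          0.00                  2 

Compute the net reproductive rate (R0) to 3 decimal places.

2.450

lx·mx by age: 0, 0, 1.32, 0.56, 0.52, 0.05, 0
R0 = Σ lx·mx = 2.45 → 2.450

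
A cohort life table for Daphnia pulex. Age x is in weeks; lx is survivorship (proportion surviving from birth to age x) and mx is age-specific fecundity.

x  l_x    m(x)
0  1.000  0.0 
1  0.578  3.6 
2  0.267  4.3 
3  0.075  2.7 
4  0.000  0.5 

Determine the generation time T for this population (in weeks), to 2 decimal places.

1.45

lx·mx: 0, 2.0808, 1.1481, 0.2025, 0 → R0 = 3.4314
x·lx·mx: 0, 2.0808, 2.2962, 0.6075, 0 → Σ = 4.9845
T = 4.9845 / 3.4314 = 1.452614… → 1.45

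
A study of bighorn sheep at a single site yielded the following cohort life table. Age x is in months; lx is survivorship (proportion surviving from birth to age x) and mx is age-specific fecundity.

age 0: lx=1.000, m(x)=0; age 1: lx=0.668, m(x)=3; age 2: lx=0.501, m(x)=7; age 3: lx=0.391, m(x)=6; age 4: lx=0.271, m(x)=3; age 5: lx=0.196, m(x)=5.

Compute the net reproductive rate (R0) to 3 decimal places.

9.650

lx·mx by age: 0, 2.004, 3.507, 2.346, 0.813, 0.98
R0 = Σ lx·mx = 9.65 → 9.650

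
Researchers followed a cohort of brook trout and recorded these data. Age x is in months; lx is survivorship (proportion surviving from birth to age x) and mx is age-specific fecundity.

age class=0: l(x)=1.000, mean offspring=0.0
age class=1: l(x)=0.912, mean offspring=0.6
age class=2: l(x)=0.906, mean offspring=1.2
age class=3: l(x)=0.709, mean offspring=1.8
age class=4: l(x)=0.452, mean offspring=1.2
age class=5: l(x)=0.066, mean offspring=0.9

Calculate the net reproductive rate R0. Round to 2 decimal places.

lx·mx by age: 0, 0.5472, 1.0872, 1.2762, 0.5424, 0.0594
R0 = Σ lx·mx = 3.5124 → 3.51

3.51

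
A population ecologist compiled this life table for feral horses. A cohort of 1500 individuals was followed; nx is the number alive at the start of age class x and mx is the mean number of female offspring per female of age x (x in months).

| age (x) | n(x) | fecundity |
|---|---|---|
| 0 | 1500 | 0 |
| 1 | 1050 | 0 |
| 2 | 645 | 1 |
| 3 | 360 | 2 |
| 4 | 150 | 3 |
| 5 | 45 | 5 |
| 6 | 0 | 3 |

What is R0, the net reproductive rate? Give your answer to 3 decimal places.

1.360

lx = nx/n0 = nx/1500: 1, 0.7, 0.43, 0.24, 0.1, 0.03, 0
lx·mx by age: 0, 0, 0.43, 0.48, 0.3, 0.15, 0
R0 = Σ lx·mx = 1.36 → 1.360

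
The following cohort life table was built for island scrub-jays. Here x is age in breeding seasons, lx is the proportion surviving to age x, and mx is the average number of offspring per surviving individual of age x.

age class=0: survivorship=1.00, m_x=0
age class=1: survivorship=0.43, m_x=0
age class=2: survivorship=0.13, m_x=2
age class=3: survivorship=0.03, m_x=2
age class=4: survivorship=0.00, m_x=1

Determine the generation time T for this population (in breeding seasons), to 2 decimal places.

2.19

lx·mx: 0, 0, 0.26, 0.06, 0 → R0 = 0.32
x·lx·mx: 0, 0, 0.52, 0.18, 0 → Σ = 0.7
T = 0.7 / 0.32 = 2.1875 → 2.19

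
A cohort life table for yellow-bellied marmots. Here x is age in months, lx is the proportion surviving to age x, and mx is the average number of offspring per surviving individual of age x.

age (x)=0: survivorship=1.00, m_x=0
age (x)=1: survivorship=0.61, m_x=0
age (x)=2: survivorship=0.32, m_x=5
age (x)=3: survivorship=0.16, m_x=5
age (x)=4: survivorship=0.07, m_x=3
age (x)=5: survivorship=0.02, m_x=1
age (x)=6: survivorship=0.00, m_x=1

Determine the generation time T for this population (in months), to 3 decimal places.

lx·mx: 0, 0, 1.6, 0.8, 0.21, 0.02, 0 → R0 = 2.63
x·lx·mx: 0, 0, 3.2, 2.4, 0.84, 0.1, 0 → Σ = 6.54
T = 6.54 / 2.63 = 2.486692… → 2.487

2.487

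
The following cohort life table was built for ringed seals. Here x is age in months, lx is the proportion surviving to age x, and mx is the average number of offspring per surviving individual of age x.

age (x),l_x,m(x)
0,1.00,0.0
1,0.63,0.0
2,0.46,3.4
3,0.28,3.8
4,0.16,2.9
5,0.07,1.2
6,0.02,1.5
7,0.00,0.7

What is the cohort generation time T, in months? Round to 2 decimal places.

lx·mx: 0, 0, 1.564, 1.064, 0.464, 0.084, 0.03, 0 → R0 = 3.206
x·lx·mx: 0, 0, 3.128, 3.192, 1.856, 0.42, 0.18, 0 → Σ = 8.776
T = 8.776 / 3.206 = 2.737367… → 2.74

2.74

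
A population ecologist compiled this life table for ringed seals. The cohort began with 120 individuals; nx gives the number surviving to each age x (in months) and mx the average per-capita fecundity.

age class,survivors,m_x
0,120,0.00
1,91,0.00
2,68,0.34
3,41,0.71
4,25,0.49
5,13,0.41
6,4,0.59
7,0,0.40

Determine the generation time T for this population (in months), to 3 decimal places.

3.095

lx = nx/n0 = nx/120: 1, 0.75833…, 0.56667…, 0.34167…, 0.20833…, 0.10833…, 0.03333…, 0
lx·mx: 0, 0, 0.192667…, 0.242583…, 0.102083…, 0.044417…, 0.019667…, 0 → R0 = 0.601417…
x·lx·mx: 0, 0, 0.385333…, 0.72775…, 0.408333…, 0.222083…, 0.118…, 0 → Σ = 1.8615…
T = 1.8615… / 0.601417… = 3.095192… → 3.095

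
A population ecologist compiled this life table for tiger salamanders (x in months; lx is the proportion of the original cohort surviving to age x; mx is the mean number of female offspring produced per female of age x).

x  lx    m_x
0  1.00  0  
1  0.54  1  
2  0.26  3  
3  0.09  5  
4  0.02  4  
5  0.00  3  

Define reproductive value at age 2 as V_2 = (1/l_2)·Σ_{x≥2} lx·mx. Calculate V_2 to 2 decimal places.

lx·mx for x ≥ 2: 0.78, 0.45, 0.08, 0 → sum = 1.31
V_2 = 1.31 / l_2 = 1.31 / 0.26 = 5.038462… → 5.04

5.04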